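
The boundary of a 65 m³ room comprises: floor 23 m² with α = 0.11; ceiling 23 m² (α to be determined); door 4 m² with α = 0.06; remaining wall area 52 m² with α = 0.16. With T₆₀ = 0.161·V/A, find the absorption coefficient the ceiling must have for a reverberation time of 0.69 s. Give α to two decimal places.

0.18

From T₆₀ = 0.161·V/A, the target T₆₀ = 0.69 s needs A = 0.161·65/0.69 = 15.17 m².
Absorption from the other surfaces = 23·0.11 + 4·0.06 + 52·0.16 = 11.09 m², so the ceiling must supply 4.08 m² over 23 m².
α = 4.08/23 = 0.177.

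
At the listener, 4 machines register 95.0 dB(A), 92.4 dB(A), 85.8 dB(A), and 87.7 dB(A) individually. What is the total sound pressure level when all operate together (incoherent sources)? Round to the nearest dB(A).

Incoherent sources combine by intensity addition: L_total = 10·log₁₀(Σ 10^(L_i/10)).
Σ 10^(L/10) = 10^(95.0/10) + 10^(92.4/10) + 10^(85.8/10) + 10^(87.7/10) = 5.869e+09.
L_total = 10·log₁₀(5.869e+09) = 97.69 dB(A).

98 dB(A)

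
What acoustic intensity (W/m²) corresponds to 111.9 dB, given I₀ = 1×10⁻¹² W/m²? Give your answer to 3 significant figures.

0.155 W/m²

I = I₀·10^(L/10) = 10⁻¹² × 10^(111.9/10) = 10^(-0.810).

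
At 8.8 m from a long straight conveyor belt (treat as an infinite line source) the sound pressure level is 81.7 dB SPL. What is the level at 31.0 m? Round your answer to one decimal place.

Cylindrical spreading from a line source gives a 10·log₁₀(r₂/r₁) drop.
L₂ = 81.7 − 10·log₁₀(31.0/8.8) = 81.7 − 5.469 = 76.23 dB SPL.

76.2 dB SPL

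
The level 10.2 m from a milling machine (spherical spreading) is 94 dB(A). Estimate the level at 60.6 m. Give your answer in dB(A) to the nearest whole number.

Point-source attenuation: ΔL = 20·log₁₀(r₂/r₁) = 20·log₁₀(60.6/10.2) = 15.477 dB.
L₂ = 94 − 20·log₁₀(60.6/10.2) = 94 − 15.477 = 78.52 dB(A).

79 dB(A)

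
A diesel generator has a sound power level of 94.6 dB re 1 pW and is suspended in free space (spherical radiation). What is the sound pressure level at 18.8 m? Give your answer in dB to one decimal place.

The power spreads over a sphere of area 4π·r², so L_p = L_w − 10·log₁₀(4π·r²).
4π·r² = 4441 m², 10·log₁₀ of that is 36.475 dB.
L_p = 94.6 − 36.475 = 58.12 dB.

58.1 dB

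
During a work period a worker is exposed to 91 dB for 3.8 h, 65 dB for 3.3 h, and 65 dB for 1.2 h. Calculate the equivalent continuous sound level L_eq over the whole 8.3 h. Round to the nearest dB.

88 dB

L_eq = 10·log₁₀[(1/T)·Σ tᵢ·10^(Lᵢ/10)] with T = 8.3 h.
Σ tᵢ·10^(Lᵢ/10) = 3.8·10^(91/10) + 3.3·10^(65/10) + 1.2·10^(65/10) = 4.798e+09.
L_eq = 10·log₁₀(4.798e+09/8.3) = 87.62 dB.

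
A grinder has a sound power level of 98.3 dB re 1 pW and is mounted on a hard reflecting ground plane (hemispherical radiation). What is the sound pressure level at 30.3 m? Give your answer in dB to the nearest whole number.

61 dB

L_p = L_w − 10·log₁₀(2π·r²) with r = 30.3 m.
2π·r² = 5769 m², 10·log₁₀ of that is 37.611 dB.
L_p = 98.3 − 37.611 = 60.69 dB.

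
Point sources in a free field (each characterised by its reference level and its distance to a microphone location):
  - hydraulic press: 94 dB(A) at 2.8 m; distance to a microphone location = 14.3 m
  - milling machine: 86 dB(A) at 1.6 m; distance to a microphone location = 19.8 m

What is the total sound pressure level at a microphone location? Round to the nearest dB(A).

Propagate each source to the receiver with L = L_ref − 20·log₁₀(r/r_ref), then add intensities.
hydraulic press: 94 − 20·log₁₀(14.3/2.8) = 94 − 14.16 = 79.84 dB(A).
milling machine: 86 − 20·log₁₀(19.8/1.6) = 86 − 21.85 = 64.15 dB(A).
Σ 10^(L/10) = 9.890e+07 → L_total = 10·log₁₀(9.890e+07) = 79.95 dB(A).

80 dB(A)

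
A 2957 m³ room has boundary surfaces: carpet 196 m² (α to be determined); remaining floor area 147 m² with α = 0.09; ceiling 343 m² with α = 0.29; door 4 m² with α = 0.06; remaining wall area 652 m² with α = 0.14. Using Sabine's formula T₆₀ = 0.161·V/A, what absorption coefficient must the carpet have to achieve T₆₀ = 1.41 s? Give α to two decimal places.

From T₆₀ = 0.161·V/A, the target T₆₀ = 1.41 s needs A = 0.161·2957/1.41 = 337.64 m².
Absorption from the other surfaces = 147·0.09 + 343·0.29 + 4·0.06 + 652·0.14 = 204.22 m², so the carpet must supply 133.42 m² over 196 m².
α = 133.42/196 = 0.681.

0.68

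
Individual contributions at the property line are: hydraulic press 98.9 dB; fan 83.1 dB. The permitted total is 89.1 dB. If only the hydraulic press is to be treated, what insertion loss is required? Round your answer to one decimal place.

11.1 dB

Fixed contribution from the other source: Σ 10^(L/10) = 10^(83.1/10) = 2.042e+08 (83.10 dB).
The limit corresponds to 10^(89.1/10) = 8.128e+08; subtracting the fixed part leaves 6.087e+08 for the hydraulic press, i.e. 87.84 dB.
Required insertion loss = 98.9 − 87.84 = 11.06 dB.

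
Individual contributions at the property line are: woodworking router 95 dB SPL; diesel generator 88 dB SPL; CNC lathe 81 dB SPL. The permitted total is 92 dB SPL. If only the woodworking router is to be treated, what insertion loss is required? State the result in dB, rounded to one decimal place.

The untreated sources together contribute 10^(88/10) + 10^(81/10) = 7.568e+08, i.e. 88.79 dB SPL.
The limit corresponds to 10^(92/10) = 1.585e+09; subtracting the fixed part leaves 8.280e+08 for the woodworking router, i.e. 89.18 dB SPL.
Required insertion loss = 95 − 89.18 = 5.82 dB.

5.8 dB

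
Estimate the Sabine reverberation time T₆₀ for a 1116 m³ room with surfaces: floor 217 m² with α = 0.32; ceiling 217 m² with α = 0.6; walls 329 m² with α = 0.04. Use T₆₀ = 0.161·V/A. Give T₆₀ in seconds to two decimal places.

Summing Sᵢαᵢ: 217·0.32 + 217·0.6 + 329·0.04 = 212.80 m².
T₆₀ = 0.161·V/A = 0.161·1116/212.80 = 0.844 s.

0.84 s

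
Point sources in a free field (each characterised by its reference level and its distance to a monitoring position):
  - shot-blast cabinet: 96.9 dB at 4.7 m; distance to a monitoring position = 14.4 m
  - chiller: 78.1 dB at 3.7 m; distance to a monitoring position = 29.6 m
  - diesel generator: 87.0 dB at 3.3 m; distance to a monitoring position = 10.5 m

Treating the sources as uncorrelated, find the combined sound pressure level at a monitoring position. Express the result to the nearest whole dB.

88 dB

Propagate each source to the receiver with L = L_ref − 20·log₁₀(r/r_ref), then add intensities.
shot-blast cabinet: 96.9 − 20·log₁₀(14.4/4.7) = 96.9 − 9.73 = 87.17 dB.
chiller: 78.1 − 20·log₁₀(29.6/3.7) = 78.1 − 18.06 = 60.04 dB.
diesel generator: 87.0 − 20·log₁₀(10.5/3.3) = 87.0 − 10.05 = 76.95 dB.
Σ 10^(L/10) = 5.723e+08 → L_total = 10·log₁₀(5.723e+08) = 87.58 dB.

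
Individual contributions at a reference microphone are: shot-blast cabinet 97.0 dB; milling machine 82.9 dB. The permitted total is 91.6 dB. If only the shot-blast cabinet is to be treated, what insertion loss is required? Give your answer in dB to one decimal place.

6.0 dB

Fixed contribution from the other source: Σ 10^(L/10) = 10^(82.9/10) = 1.950e+08 (82.90 dB).
The limit corresponds to 10^(91.6/10) = 1.445e+09; subtracting the fixed part leaves 1.250e+09 for the shot-blast cabinet, i.e. 90.97 dB.
So the shot-blast cabinet must be reduced from 97.0 to 90.97 dB: IL = 6.03 dB.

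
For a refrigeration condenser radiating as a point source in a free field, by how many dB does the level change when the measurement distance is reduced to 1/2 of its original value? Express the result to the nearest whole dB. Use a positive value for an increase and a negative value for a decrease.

+6 dB

Point-source spreading: ΔL = −20·log₁₀(r₂/r₁).
ΔL = −20·log₁₀(0.5) = +6.02 dB.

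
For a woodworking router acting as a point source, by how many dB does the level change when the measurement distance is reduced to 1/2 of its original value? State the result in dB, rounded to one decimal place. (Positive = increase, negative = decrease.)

+6.0 dB

A point source loses 6 dB per doubling of distance; generally ΔL = −20·log₁₀(r₂/r₁).
ΔL = −20·log₁₀(0.5) = +6.02 dB.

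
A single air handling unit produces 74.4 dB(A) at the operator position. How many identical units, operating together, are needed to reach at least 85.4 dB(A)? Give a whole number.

Need L₁ + 10·log₁₀ N ≥ 85.4, i.e. log₁₀ N ≥ 1.10.
N ≥ 10^(11.0/10) = 12.589, so N = 13.

13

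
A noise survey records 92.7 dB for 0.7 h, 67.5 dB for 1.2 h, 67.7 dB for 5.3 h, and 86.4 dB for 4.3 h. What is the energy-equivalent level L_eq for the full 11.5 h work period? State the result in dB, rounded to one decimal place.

84.5 dB

L_eq = 10·log₁₀[(1/T)·Σ tᵢ·10^(Lᵢ/10)] with T = 11.5 h.
Σ tᵢ·10^(Lᵢ/10) = 0.7·10^(92.7/10) + 1.2·10^(67.5/10) + 5.3·10^(67.7/10) + 4.3·10^(86.4/10) = 3.218e+09.
L_eq = 10·log₁₀(3.218e+09/11.5) = 84.47 dB.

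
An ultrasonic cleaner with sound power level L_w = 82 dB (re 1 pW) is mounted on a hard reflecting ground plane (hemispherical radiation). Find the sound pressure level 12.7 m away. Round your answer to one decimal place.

51.9 dB

The power spreads over a hemisphere of area 2π·r², so L_p = L_w − 10·log₁₀(2π·r²).
2π·r² = 1013 m², 10·log₁₀ of that is 30.058 dB.
L_p = 82 − 30.058 = 51.94 dB.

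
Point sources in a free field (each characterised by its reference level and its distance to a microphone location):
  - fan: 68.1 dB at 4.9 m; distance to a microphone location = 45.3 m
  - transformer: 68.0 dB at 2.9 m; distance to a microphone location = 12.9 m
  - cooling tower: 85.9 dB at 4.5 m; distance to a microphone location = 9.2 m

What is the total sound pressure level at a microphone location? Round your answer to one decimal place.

Propagate each source to the receiver with L = L_ref − 20·log₁₀(r/r_ref), then add intensities.
fan: 68.1 − 20·log₁₀(45.3/4.9) = 68.1 − 19.32 = 48.78 dB.
transformer: 68.0 − 20·log₁₀(12.9/2.9) = 68.0 − 12.96 = 55.04 dB.
cooling tower: 85.9 − 20·log₁₀(9.2/4.5) = 85.9 − 6.21 = 79.69 dB.
Σ 10^(L/10) = 9.347e+07 → L_total = 10·log₁₀(9.347e+07) = 79.71 dB.

79.7 dB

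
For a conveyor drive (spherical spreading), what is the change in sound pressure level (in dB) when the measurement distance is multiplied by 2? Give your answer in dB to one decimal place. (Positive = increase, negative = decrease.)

-6.0 dB

A point source loses 6 dB per doubling of distance; generally ΔL = −20·log₁₀(r₂/r₁).
ΔL = −20·log₁₀(2) = -6.02 dB.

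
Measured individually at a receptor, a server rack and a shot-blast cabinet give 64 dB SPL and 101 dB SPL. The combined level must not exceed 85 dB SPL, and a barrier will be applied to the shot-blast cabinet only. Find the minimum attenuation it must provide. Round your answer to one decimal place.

The untreated sources together contribute 10^(64/10) = 2.512e+06, i.e. 64.00 dB SPL.
The limit corresponds to 10^(85/10) = 3.162e+08; subtracting the fixed part leaves 3.137e+08 for the shot-blast cabinet, i.e. 84.97 dB SPL.
Required insertion loss = 101 − 84.97 = 16.03 dB.

16.0 dB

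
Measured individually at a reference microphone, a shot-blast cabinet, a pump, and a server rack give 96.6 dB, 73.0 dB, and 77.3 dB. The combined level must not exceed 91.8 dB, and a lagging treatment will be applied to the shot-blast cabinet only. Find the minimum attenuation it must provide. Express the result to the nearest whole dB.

The untreated sources together contribute 10^(73.0/10) + 10^(77.3/10) = 7.366e+07, i.e. 78.67 dB.
To meet 91.8 dB overall, the treated shot-blast cabinet may contribute at most 10^(91.8/10) − 7.366e+07 = 1.440e+09, i.e. 91.58 dB.
Required insertion loss = 96.6 − 91.58 = 5.02 dB.

5 dB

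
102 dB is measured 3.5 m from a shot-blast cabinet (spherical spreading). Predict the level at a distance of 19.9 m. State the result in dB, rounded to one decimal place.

Spherical spreading from a point source gives a 20·log₁₀(r₂/r₁) drop.
L₂ = 102 − 20·log₁₀(19.9/3.5) = 102 − 15.096 = 86.90 dB.

86.9 dB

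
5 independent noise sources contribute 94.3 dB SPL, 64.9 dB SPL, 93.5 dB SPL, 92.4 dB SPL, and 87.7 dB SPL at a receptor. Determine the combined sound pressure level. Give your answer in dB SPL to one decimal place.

Incoherent sources combine by intensity addition: L_total = 10·log₁₀(Σ 10^(L_i/10)).
Σ 10^(L/10) = 10^(94.3/10) + 10^(64.9/10) + 10^(93.5/10) + 10^(92.4/10) + 10^(87.7/10) = 7.260e+09.
L_total = 10·log₁₀(7.260e+09) = 98.61 dB SPL.

98.6 dB SPL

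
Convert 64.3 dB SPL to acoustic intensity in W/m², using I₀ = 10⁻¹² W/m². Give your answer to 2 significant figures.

L = 10·log₁₀(I/I₀) ⇒ I = I₀·10^(L/10) = 10⁻¹² × 10^6.43.

2.7e-06 W/m²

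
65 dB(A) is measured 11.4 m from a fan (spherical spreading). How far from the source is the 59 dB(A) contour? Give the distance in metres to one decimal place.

Point-source spreading drops the level by 20·log₁₀(r₂/r₁); inverting, r₂/r₁ = 10^(ΔL/20).
r₂ = 11.4·10^((65−59)/20) = 11.4·10^(6.0/20) = 22.75 m.

22.7 m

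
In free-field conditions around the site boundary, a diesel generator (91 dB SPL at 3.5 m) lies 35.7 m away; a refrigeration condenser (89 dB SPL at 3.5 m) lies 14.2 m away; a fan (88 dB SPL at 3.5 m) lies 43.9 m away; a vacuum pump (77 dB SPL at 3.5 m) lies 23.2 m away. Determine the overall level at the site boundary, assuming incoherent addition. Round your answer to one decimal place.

78.2 dB SPL

First find each source's level at the receiver (point-source: −20·log₁₀(r/r_ref)), then combine on an intensity basis.
diesel generator: 91 − 20·log₁₀(35.7/3.5) = 91 − 20.17 = 70.83 dB SPL.
refrigeration condenser: 89 − 20·log₁₀(14.2/3.5) = 89 − 12.16 = 76.84 dB SPL.
fan: 88 − 20·log₁₀(43.9/3.5) = 88 − 21.97 = 66.03 dB SPL.
vacuum pump: 77 − 20·log₁₀(23.2/3.5) = 77 − 16.43 = 60.57 dB SPL.
Σ 10^(L/10) = 6.551e+07 → L_total = 10·log₁₀(6.551e+07) = 78.16 dB SPL.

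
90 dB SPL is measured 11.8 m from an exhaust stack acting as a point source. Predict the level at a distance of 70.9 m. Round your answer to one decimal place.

74.4 dB SPL

Spherical spreading from a point source gives a 20·log₁₀(r₂/r₁) drop.
L₂ = 90 − 20·log₁₀(70.9/11.8) = 90 − 15.575 = 74.42 dB SPL.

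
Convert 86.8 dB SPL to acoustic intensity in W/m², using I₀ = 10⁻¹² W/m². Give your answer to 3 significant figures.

0.000479 W/m²

I = I₀·10^(L/10) = 10⁻¹² × 10^(86.8/10) = 10^(-3.320).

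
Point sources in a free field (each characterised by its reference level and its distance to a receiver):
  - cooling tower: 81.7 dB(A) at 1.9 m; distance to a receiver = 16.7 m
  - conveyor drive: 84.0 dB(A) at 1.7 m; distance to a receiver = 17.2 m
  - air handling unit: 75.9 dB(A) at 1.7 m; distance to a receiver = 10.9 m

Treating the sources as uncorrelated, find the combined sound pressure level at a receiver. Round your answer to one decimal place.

67.3 dB(A)

First find each source's level at the receiver (point-source: −20·log₁₀(r/r_ref)), then combine on an intensity basis.
cooling tower: 81.7 − 20·log₁₀(16.7/1.9) = 81.7 − 18.88 = 62.82 dB(A).
conveyor drive: 84.0 − 20·log₁₀(17.2/1.7) = 84.0 − 20.10 = 63.90 dB(A).
air handling unit: 75.9 − 20·log₁₀(10.9/1.7) = 75.9 − 16.14 = 59.76 dB(A).
Σ 10^(L/10) = 5.315e+06 → L_total = 10·log₁₀(5.315e+06) = 67.25 dB(A).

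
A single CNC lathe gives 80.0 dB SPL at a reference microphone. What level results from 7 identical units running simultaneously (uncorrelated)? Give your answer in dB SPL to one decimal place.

88.5 dB SPL

L_total = L₁ + 10·log₁₀ N for N identical incoherent sources.
L_total = 80.0 + 10·log₁₀(7) = 80.0 + 8.451 = 88.45 dB SPL.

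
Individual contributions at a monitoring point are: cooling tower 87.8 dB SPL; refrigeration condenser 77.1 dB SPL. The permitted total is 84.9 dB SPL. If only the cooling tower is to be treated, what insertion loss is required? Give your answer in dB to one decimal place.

3.7 dB

Everything except the cooling tower sums to 10^(77.1/10) = 5.129e+07 in linear terms, 77.10 dB SPL.
To meet 84.9 dB SPL overall, the treated cooling tower may contribute at most 10^(84.9/10) − 5.129e+07 = 2.577e+08, i.e. 84.11 dB SPL.
So the cooling tower must be reduced from 87.8 to 84.11 dB SPL: IL = 3.69 dB.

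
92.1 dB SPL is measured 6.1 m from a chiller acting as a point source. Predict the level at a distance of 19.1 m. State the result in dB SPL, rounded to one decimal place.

82.2 dB SPL

Point-source attenuation: ΔL = 20·log₁₀(r₂/r₁) = 20·log₁₀(19.1/6.1) = 9.914 dB.
L₂ = 92.1 − 20·log₁₀(19.1/6.1) = 92.1 − 9.914 = 82.19 dB SPL.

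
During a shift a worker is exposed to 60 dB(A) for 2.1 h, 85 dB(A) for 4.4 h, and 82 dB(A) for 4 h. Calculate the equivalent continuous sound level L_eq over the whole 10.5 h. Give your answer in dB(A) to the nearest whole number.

83 dB(A)

Weight each interval's intensity by its duration and average over T = 10.5 h:
Σ tᵢ·10^(Lᵢ/10) = 2.1·10^(60/10) + 4.4·10^(85/10) + 4·10^(82/10) = 2.027e+09.
L_eq = 10·log₁₀(2.027e+09/10.5) = 82.86 dB(A).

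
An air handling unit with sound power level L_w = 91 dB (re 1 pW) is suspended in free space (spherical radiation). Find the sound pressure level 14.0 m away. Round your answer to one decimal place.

57.1 dB

The power spreads over a sphere of area 4π·r², so L_p = L_w − 10·log₁₀(4π·r²).
4π·r² = 2463 m², 10·log₁₀ of that is 33.915 dB.
L_p = 91 − 33.915 = 57.09 dB.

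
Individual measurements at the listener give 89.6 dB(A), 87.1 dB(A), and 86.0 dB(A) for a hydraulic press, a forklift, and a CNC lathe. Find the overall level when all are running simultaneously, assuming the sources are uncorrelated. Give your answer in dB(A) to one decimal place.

For uncorrelated sources the intensities add, so convert each level to linear form, sum, and take 10·log₁₀ of the total.
Σ 10^(L/10) = 10^(89.6/10) + 10^(87.1/10) + 10^(86.0/10) = 1.823e+09.
L_total = 10·log₁₀(1.823e+09) = 92.61 dB(A).

92.6 dB(A)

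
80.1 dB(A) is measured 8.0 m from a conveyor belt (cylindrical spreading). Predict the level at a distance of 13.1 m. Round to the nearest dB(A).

Line-source attenuation: ΔL = 10·log₁₀(r₂/r₁) = 10·log₁₀(13.1/8.0) = 2.142 dB.
L₂ = 80.1 − 10·log₁₀(13.1/8.0) = 80.1 − 2.142 = 77.96 dB(A).

78 dB(A)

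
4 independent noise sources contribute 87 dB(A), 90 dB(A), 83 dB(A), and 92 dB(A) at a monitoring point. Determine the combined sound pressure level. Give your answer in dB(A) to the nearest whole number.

95 dB(A)

For uncorrelated sources the intensities add, so convert each level to linear form, sum, and take 10·log₁₀ of the total.
Σ 10^(L/10) = 10^(87/10) + 10^(90/10) + 10^(83/10) + 10^(92/10) = 3.286e+09.
L_total = 10·log₁₀(3.286e+09) = 95.17 dB(A).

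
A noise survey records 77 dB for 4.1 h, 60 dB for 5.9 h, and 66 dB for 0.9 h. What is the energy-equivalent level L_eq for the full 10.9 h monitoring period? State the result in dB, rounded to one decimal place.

72.9 dB

The energy average is taken in the linear domain: L_eq = 10·log₁₀[(Σ tᵢ·10^(Lᵢ/10))/T], T = 10.9 h.
Σ tᵢ·10^(Lᵢ/10) = 4.1·10^(77/10) + 5.9·10^(60/10) + 0.9·10^(66/10) = 2.150e+08.
L_eq = 10·log₁₀(2.150e+08/10.9) = 72.95 dB.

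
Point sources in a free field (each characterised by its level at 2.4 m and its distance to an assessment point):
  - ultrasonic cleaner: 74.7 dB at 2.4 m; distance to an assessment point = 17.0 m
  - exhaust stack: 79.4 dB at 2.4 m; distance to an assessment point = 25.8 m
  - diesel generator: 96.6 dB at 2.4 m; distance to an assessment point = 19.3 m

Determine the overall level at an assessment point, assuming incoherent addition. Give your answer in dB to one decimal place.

Propagate each source to the receiver with L = L_ref − 20·log₁₀(r/r_ref), then add intensities.
ultrasonic cleaner: 74.7 − 20·log₁₀(17.0/2.4) = 74.7 − 17.00 = 57.70 dB.
exhaust stack: 79.4 − 20·log₁₀(25.8/2.4) = 79.4 − 20.63 = 58.77 dB.
diesel generator: 96.6 − 20·log₁₀(19.3/2.4) = 96.6 − 18.11 = 78.49 dB.
Σ 10^(L/10) = 7.202e+07 → L_total = 10·log₁₀(7.202e+07) = 78.57 dB.

78.6 dB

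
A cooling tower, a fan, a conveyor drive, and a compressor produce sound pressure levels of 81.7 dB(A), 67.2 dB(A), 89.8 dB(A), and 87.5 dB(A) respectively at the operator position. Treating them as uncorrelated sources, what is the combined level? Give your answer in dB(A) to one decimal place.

Incoherent sources combine by intensity addition: L_total = 10·log₁₀(Σ 10^(L_i/10)).
Σ 10^(L/10) = 10^(81.7/10) + 10^(67.2/10) + 10^(89.8/10) + 10^(87.5/10) = 1.670e+09.
L_total = 10·log₁₀(1.670e+09) = 92.23 dB(A).

92.2 dB(A)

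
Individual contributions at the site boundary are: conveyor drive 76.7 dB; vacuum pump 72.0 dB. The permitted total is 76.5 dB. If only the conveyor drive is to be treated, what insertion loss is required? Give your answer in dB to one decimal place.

2.1 dB

Everything except the conveyor drive sums to 10^(72.0/10) = 1.585e+07 in linear terms, 72.00 dB.
To meet 76.5 dB overall, the treated conveyor drive may contribute at most 10^(76.5/10) − 1.585e+07 = 2.882e+07, i.e. 74.60 dB.
So the conveyor drive must be reduced from 76.7 to 74.60 dB: IL = 2.10 dB.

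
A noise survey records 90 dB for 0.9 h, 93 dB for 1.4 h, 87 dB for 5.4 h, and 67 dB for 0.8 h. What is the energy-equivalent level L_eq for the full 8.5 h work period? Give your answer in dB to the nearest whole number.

89 dB

Weight each interval's intensity by its duration and average over T = 8.5 h:
Σ tᵢ·10^(Lᵢ/10) = 0.9·10^(90/10) + 1.4·10^(93/10) + 5.4·10^(87/10) + 0.8·10^(67/10) = 6.404e+09.
L_eq = 10·log₁₀(6.404e+09/8.5) = 88.77 dB.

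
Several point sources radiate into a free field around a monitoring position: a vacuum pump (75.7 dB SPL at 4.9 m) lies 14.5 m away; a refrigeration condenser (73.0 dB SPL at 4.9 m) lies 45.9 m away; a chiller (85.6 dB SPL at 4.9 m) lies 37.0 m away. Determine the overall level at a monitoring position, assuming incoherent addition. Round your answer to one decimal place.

70.3 dB SPL

Propagate each source to the receiver with L = L_ref − 20·log₁₀(r/r_ref), then add intensities.
vacuum pump: 75.7 − 20·log₁₀(14.5/4.9) = 75.7 − 9.42 = 66.28 dB SPL.
refrigeration condenser: 73.0 − 20·log₁₀(45.9/4.9) = 73.0 − 19.43 = 53.57 dB SPL.
chiller: 85.6 − 20·log₁₀(37.0/4.9) = 85.6 − 17.56 = 68.04 dB SPL.
Σ 10^(L/10) = 1.084e+07 → L_total = 10·log₁₀(1.084e+07) = 70.35 dB SPL.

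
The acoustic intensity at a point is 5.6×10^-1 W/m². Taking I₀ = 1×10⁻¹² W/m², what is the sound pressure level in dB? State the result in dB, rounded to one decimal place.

L = 10·log₁₀(I/I₀) = 10·log₁₀(5.6×10^-1/10⁻¹²) = 10·log₁₀(5.6×10^11).
L = 10·(0.7482 + 11) = 117.48 dB.

117.5 dB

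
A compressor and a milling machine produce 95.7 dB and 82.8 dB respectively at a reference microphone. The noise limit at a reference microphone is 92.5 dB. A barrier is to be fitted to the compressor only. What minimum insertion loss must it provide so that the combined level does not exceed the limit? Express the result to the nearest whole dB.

Fixed contribution from the other source: Σ 10^(L/10) = 10^(82.8/10) = 1.905e+08 (82.80 dB).
To meet 92.5 dB overall, the treated compressor may contribute at most 10^(92.5/10) − 1.905e+08 = 1.588e+09, i.e. 92.01 dB.
Required insertion loss = 95.7 − 92.01 = 3.69 dB.

4 dB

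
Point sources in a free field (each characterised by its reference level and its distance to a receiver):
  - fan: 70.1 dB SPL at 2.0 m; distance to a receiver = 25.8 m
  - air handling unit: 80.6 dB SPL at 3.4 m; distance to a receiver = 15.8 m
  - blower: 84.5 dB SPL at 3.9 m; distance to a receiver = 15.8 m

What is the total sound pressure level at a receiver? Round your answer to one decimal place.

Propagate each source to the receiver with L = L_ref − 20·log₁₀(r/r_ref), then add intensities.
fan: 70.1 − 20·log₁₀(25.8/2.0) = 70.1 − 22.21 = 47.89 dB SPL.
air handling unit: 80.6 − 20·log₁₀(15.8/3.4) = 80.6 − 13.34 = 67.26 dB SPL.
blower: 84.5 − 20·log₁₀(15.8/3.9) = 84.5 − 12.15 = 72.35 dB SPL.
Σ 10^(L/10) = 2.255e+07 → L_total = 10·log₁₀(2.255e+07) = 73.53 dB SPL.

73.5 dB SPL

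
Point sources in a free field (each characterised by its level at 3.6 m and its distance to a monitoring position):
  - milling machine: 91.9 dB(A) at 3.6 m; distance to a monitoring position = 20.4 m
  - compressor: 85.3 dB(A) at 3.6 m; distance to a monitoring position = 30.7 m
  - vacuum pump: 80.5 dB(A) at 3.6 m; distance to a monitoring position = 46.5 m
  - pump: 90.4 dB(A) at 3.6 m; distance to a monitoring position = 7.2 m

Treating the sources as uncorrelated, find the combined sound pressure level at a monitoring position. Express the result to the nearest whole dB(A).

85 dB(A)

First find each source's level at the receiver (point-source: −20·log₁₀(r/r_ref)), then combine on an intensity basis.
milling machine: 91.9 − 20·log₁₀(20.4/3.6) = 91.9 − 15.07 = 76.83 dB(A).
compressor: 85.3 − 20·log₁₀(30.7/3.6) = 85.3 − 18.62 = 66.68 dB(A).
vacuum pump: 80.5 − 20·log₁₀(46.5/3.6) = 80.5 − 22.22 = 58.28 dB(A).
pump: 90.4 − 20·log₁₀(7.2/3.6) = 90.4 − 6.02 = 84.38 dB(A).
Σ 10^(L/10) = 3.277e+08 → L_total = 10·log₁₀(3.277e+08) = 85.15 dB(A).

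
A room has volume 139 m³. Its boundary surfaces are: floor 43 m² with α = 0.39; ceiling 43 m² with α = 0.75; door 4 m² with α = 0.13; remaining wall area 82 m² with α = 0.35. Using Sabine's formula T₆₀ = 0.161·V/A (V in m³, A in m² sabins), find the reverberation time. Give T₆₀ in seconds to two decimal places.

0.29 s

Summing Sᵢαᵢ: 43·0.39 + 43·0.75 + 4·0.13 + 82·0.35 = 78.24 m².
T₆₀ = 0.161 × 139 / 78.24 = 0.286 s.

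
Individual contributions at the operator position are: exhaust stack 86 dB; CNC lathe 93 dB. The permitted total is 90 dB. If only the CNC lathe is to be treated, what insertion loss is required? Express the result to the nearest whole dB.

Everything except the CNC lathe sums to 10^(86/10) = 3.981e+08 in linear terms, 86.00 dB.
The limit corresponds to 10^(90/10) = 1.000e+09; subtracting the fixed part leaves 6.019e+08 for the CNC lathe, i.e. 87.80 dB.
Required insertion loss = 93 − 87.80 = 5.20 dB.

5 dB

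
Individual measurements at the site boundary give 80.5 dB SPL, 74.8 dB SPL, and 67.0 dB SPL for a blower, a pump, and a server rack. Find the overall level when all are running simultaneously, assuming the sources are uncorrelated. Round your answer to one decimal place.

81.7 dB SPL

For uncorrelated sources the intensities add, so convert each level to linear form, sum, and take 10·log₁₀ of the total.
Σ 10^(L/10) = 10^(80.5/10) + 10^(74.8/10) + 10^(67.0/10) = 1.474e+08.
L_total = 10·log₁₀(1.474e+08) = 81.69 dB SPL.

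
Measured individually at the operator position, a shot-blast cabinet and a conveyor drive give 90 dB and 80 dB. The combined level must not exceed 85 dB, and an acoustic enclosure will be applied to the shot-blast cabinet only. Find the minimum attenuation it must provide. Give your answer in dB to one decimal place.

Fixed contribution from the other source: Σ 10^(L/10) = 10^(80/10) = 1.000e+08 (80.00 dB).
The limit corresponds to 10^(85/10) = 3.162e+08; subtracting the fixed part leaves 2.162e+08 for the shot-blast cabinet, i.e. 83.35 dB.
Required insertion loss = 90 − 83.35 = 6.65 dB.

6.7 dB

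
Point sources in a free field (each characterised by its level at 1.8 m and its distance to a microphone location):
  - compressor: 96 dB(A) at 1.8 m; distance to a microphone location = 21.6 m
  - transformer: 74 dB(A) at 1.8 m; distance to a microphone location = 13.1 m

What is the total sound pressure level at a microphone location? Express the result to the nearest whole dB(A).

First find each source's level at the receiver (point-source: −20·log₁₀(r/r_ref)), then combine on an intensity basis.
compressor: 96 − 20·log₁₀(21.6/1.8) = 96 − 21.58 = 74.42 dB(A).
transformer: 74 − 20·log₁₀(13.1/1.8) = 74 − 17.24 = 56.76 dB(A).
Σ 10^(L/10) = 2.812e+07 → L_total = 10·log₁₀(2.812e+07) = 74.49 dB(A).

74 dB(A)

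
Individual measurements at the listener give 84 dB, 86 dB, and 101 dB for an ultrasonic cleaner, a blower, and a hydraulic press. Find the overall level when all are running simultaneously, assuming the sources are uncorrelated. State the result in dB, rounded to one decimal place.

Incoherent sources combine by intensity addition: L_total = 10·log₁₀(Σ 10^(L_i/10)).
Σ 10^(L/10) = 10^(84/10) + 10^(86/10) + 10^(101/10) = 1.324e+10.
L_total = 10·log₁₀(1.324e+10) = 101.22 dB.

101.2 dB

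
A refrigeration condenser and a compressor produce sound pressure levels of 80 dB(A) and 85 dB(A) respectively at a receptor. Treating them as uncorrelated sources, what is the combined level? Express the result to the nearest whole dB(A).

Incoherent sources combine by intensity addition: L_total = 10·log₁₀(Σ 10^(L_i/10)).
Σ 10^(L/10) = 10^(80/10) + 10^(85/10) = 4.162e+08.
L_total = 10·log₁₀(4.162e+08) = 86.19 dB(A).

86 dB(A)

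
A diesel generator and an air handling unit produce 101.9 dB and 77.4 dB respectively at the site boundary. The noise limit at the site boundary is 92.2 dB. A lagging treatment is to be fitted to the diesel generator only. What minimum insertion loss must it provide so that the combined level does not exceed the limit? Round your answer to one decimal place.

9.8 dB

Fixed contribution from the other source: Σ 10^(L/10) = 10^(77.4/10) = 5.495e+07 (77.40 dB).
The limit corresponds to 10^(92.2/10) = 1.660e+09; subtracting the fixed part leaves 1.605e+09 for the diesel generator, i.e. 92.05 dB.
Required insertion loss = 101.9 − 92.05 = 9.85 dB.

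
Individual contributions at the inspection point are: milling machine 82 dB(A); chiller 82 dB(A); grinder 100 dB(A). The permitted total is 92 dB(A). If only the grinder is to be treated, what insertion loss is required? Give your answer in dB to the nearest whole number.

9 dB

Everything except the grinder sums to 10^(82/10) + 10^(82/10) = 3.170e+08 in linear terms, 85.01 dB(A).
The limit corresponds to 10^(92/10) = 1.585e+09; subtracting the fixed part leaves 1.268e+09 for the grinder, i.e. 91.03 dB(A).
Required insertion loss = 100 − 91.03 = 8.97 dB.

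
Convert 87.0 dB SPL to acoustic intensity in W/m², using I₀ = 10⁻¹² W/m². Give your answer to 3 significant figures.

0.000501 W/m²

I/I₀ = 10^(87.0/10) = 5.012e+08, so I = 5.012e+08 × 10⁻¹² W/m².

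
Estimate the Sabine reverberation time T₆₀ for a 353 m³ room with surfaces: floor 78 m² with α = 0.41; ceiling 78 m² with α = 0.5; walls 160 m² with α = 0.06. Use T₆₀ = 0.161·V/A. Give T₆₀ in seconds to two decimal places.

0.71 s

Summing Sᵢαᵢ: 78·0.41 + 78·0.5 + 160·0.06 = 80.58 m².
T₆₀ = 0.161 × 353 / 80.58 = 0.705 s.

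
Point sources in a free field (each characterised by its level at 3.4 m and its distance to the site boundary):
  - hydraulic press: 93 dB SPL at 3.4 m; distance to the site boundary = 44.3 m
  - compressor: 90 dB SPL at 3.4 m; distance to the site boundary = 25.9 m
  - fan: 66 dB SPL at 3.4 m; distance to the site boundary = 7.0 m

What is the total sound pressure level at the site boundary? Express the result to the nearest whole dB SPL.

Propagate each source to the receiver with L = L_ref − 20·log₁₀(r/r_ref), then add intensities.
hydraulic press: 93 − 20·log₁₀(44.3/3.4) = 93 − 22.30 = 70.70 dB SPL.
compressor: 90 − 20·log₁₀(25.9/3.4) = 90 − 17.64 = 72.36 dB SPL.
fan: 66 − 20·log₁₀(7.0/3.4) = 66 − 6.27 = 59.73 dB SPL.
Σ 10^(L/10) = 2.993e+07 → L_total = 10·log₁₀(2.993e+07) = 74.76 dB SPL.

75 dB SPL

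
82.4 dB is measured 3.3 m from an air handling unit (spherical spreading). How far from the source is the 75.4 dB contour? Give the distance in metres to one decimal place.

7.4 m

For a point source L₁ − L₂ = 20·log₁₀(r₂/r₁), so r₂ = r₁·10^((L₁−L₂)/20).
r₂ = 3.3·10^((82.4−75.4)/20) = 3.3·10^(7.0/20) = 7.39 m.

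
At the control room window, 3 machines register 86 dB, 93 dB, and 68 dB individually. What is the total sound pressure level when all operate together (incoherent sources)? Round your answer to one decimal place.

Incoherent sources combine by intensity addition: L_total = 10·log₁₀(Σ 10^(L_i/10)).
Σ 10^(L/10) = 10^(86/10) + 10^(93/10) + 10^(68/10) = 2.400e+09.
L_total = 10·log₁₀(2.400e+09) = 93.80 dB.

93.8 dB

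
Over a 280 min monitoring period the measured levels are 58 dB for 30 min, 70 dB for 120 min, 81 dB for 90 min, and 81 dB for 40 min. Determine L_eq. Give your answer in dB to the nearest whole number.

78 dB

The energy average is taken in the linear domain: L_eq = 10·log₁₀[(Σ tᵢ·10^(Lᵢ/10))/T], T = 280 min.
Σ tᵢ·10^(Lᵢ/10) = 30·10^(58/10) + 120·10^(70/10) + 90·10^(81/10) + 40·10^(81/10) = 1.758e+10.
L_eq = 10·log₁₀(1.758e+10/280) = 77.98 dB.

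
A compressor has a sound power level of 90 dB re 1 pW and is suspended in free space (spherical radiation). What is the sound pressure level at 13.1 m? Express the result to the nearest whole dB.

Free-field spherical radiation: L_p = L_w − 10·log₁₀(4π·r²), r = 13.1 m.
4π·r² = 2157 m², 10·log₁₀ of that is 33.338 dB.
L_p = 90 − 33.338 = 56.66 dB.

57 dB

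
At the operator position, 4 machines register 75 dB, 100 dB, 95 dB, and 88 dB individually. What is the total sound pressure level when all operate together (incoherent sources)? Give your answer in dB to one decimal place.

101.4 dB

For uncorrelated sources the intensities add, so convert each level to linear form, sum, and take 10·log₁₀ of the total.
Σ 10^(L/10) = 10^(75/10) + 10^(100/10) + 10^(95/10) + 10^(88/10) = 1.382e+10.
L_total = 10·log₁₀(1.382e+10) = 101.41 dB.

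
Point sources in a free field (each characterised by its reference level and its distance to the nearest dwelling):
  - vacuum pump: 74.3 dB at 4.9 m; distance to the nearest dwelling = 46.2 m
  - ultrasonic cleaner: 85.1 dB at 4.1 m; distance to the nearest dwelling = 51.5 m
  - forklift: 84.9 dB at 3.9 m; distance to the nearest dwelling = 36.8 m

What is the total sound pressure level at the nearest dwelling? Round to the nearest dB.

Propagate each source to the receiver with L = L_ref − 20·log₁₀(r/r_ref), then add intensities.
vacuum pump: 74.3 − 20·log₁₀(46.2/4.9) = 74.3 − 19.49 = 54.81 dB.
ultrasonic cleaner: 85.1 − 20·log₁₀(51.5/4.1) = 85.1 − 21.98 = 63.12 dB.
forklift: 84.9 − 20·log₁₀(36.8/3.9) = 84.9 − 19.50 = 65.40 dB.
Σ 10^(L/10) = 5.825e+06 → L_total = 10·log₁₀(5.825e+06) = 67.65 dB.

68 dB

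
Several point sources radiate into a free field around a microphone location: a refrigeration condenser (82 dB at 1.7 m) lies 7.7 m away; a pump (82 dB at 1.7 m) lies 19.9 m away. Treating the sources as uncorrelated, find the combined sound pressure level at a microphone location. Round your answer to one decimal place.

First find each source's level at the receiver (point-source: −20·log₁₀(r/r_ref)), then combine on an intensity basis.
refrigeration condenser: 82 − 20·log₁₀(7.7/1.7) = 82 − 13.12 = 68.88 dB.
pump: 82 − 20·log₁₀(19.9/1.7) = 82 − 21.37 = 60.63 dB.
Σ 10^(L/10) = 8.882e+06 → L_total = 10·log₁₀(8.882e+06) = 69.49 dB.

69.5 dB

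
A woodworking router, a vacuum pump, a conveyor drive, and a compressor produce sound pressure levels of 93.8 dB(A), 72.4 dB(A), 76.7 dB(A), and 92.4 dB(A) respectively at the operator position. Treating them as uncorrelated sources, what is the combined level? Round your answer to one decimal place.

For uncorrelated sources the intensities add, so convert each level to linear form, sum, and take 10·log₁₀ of the total.
Σ 10^(L/10) = 10^(93.8/10) + 10^(72.4/10) + 10^(76.7/10) + 10^(92.4/10) = 4.201e+09.
L_total = 10·log₁₀(4.201e+09) = 96.23 dB(A).

96.2 dB(A)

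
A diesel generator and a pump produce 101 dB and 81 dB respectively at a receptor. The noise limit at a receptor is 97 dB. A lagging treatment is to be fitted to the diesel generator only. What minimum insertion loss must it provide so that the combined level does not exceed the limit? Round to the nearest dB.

Fixed contribution from the other source: Σ 10^(L/10) = 10^(81/10) = 1.259e+08 (81.00 dB).
To meet 97 dB overall, the treated diesel generator may contribute at most 10^(97/10) − 1.259e+08 = 4.886e+09, i.e. 96.89 dB.
Required insertion loss = 101 − 96.89 = 4.11 dB.

4 dB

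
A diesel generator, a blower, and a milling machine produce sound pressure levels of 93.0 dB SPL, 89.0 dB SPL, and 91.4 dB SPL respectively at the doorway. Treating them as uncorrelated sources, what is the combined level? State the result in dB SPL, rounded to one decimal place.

Incoherent sources combine by intensity addition: L_total = 10·log₁₀(Σ 10^(L_i/10)).
Σ 10^(L/10) = 10^(93.0/10) + 10^(89.0/10) + 10^(91.4/10) = 4.170e+09.
L_total = 10·log₁₀(4.170e+09) = 96.20 dB SPL.

96.2 dB SPL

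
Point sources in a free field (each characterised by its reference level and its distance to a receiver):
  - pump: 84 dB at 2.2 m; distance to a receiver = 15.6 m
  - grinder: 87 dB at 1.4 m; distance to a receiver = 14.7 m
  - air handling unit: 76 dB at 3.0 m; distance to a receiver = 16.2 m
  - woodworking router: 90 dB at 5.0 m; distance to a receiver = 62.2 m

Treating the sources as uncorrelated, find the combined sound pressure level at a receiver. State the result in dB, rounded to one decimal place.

72.4 dB

Propagate each source to the receiver with L = L_ref − 20·log₁₀(r/r_ref), then add intensities.
pump: 84 − 20·log₁₀(15.6/2.2) = 84 − 17.01 = 66.99 dB.
grinder: 87 − 20·log₁₀(14.7/1.4) = 87 − 20.42 = 66.58 dB.
air handling unit: 76 − 20·log₁₀(16.2/3.0) = 76 − 14.65 = 61.35 dB.
woodworking router: 90 − 20·log₁₀(62.2/5.0) = 90 − 21.90 = 68.10 dB.
Σ 10^(L/10) = 1.737e+07 → L_total = 10·log₁₀(1.737e+07) = 72.40 dB.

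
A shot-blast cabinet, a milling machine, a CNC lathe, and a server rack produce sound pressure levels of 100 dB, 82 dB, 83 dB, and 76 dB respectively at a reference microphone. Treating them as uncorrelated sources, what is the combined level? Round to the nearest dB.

100 dB

Incoherent sources combine by intensity addition: L_total = 10·log₁₀(Σ 10^(L_i/10)).
Σ 10^(L/10) = 10^(100/10) + 10^(82/10) + 10^(83/10) + 10^(76/10) = 1.040e+10.
L_total = 10·log₁₀(1.040e+10) = 100.17 dB.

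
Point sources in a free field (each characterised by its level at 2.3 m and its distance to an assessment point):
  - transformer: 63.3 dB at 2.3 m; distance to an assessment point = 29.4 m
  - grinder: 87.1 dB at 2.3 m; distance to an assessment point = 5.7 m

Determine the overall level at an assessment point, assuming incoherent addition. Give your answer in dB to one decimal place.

79.2 dB

Apply inverse-square spreading to bring every level to the receiver, then sum 10^(L/10).
transformer: 63.3 − 20·log₁₀(29.4/2.3) = 63.3 − 22.13 = 41.17 dB.
grinder: 87.1 − 20·log₁₀(5.7/2.3) = 87.1 − 7.88 = 79.22 dB.
Σ 10^(L/10) = 8.352e+07 → L_total = 10·log₁₀(8.352e+07) = 79.22 dB.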